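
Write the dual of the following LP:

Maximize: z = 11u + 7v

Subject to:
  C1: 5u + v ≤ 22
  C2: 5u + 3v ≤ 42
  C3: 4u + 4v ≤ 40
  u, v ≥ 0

Primal max cᵀx s.t. Ax ≤ b, x ≥ 0  →  Dual min bᵀy s.t. Aᵀy ≥ c, y ≥ 0.

Minimize: z = 22y1 + 42y2 + 40y3

Subject to:
  5y1 + 5y2 + 4y3 ≥ 11
  y1 + 3y2 + 4y3 ≥ 7
  y1, y2, y3 ≥ 0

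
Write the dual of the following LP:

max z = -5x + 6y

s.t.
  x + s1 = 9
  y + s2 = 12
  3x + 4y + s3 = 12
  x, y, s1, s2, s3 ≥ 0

Primal max cᵀx s.t. Ax ≤ b, x ≥ 0  →  Dual min bᵀy s.t. Aᵀy ≥ c, y ≥ 0.

Minimize: z = 9y1 + 12y2 + 12y3

Subject to:
  y1 + 3y3 ≥ -5
  y2 + 4y3 ≥ 6
  y1, y2, y3 ≥ 0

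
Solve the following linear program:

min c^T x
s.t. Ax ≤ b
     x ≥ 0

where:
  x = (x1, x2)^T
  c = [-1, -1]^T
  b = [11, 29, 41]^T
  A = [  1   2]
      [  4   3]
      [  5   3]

Evaluate the objective at each vertex of the feasible region:
  z(0, 0) = 0
  z(7.25, 0) = -7.25
  z(5, 3) = -8  ←
  z(0, 5.5) = -5.5
The minimum is at x1 = 5, x2 = 3.

x1 = 5, x2 = 3, z = -8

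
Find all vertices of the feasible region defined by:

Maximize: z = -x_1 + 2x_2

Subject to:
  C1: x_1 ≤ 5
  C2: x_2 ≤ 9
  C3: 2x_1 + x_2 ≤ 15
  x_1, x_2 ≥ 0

(0, 0), (5, 0), (5, 5), (3, 9), (0, 9)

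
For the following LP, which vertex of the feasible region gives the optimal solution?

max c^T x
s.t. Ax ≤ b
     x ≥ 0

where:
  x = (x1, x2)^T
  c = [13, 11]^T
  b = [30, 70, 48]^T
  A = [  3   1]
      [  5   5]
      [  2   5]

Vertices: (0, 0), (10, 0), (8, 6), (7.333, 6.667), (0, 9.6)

Evaluate the objective at each vertex of the feasible region:
  z(0, 0) = 0
  z(10, 0) = 130
  z(8, 6) = 170  ←
  z(7.333, 6.667) = 168.7
  z(0, 9.6) = 105.6
The maximum is at x1 = 8, x2 = 6.

(8, 6)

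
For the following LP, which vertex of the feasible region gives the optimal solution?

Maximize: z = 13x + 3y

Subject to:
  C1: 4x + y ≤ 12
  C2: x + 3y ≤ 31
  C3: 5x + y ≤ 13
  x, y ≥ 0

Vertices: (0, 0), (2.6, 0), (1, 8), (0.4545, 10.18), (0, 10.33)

Evaluate the objective at each vertex of the feasible region:
  z(0, 0) = 0
  z(2.6, 0) = 33.8
  z(1, 8) = 37  ←
  z(0.4545, 10.18) = 36.45
  z(0, 10.33) = 31
The maximum is at x = 1, y = 8.

(1, 8)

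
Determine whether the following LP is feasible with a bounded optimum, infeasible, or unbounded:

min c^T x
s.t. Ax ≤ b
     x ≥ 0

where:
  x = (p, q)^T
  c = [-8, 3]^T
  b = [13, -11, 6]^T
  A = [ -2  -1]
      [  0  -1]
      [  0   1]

Infeasible (no feasible solution exists)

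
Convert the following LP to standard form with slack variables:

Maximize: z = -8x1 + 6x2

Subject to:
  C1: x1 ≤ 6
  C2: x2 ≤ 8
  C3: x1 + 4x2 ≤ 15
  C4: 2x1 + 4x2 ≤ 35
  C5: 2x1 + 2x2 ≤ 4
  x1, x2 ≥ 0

max z = -8x1 + 6x2

s.t.
  x1 + s1 = 6
  x2 + s2 = 8
  x1 + 4x2 + s3 = 15
  2x1 + 4x2 + s4 = 35
  2x1 + 2x2 + s5 = 4
  x1, x2, s1, s2, s3, s4, s5 ≥ 0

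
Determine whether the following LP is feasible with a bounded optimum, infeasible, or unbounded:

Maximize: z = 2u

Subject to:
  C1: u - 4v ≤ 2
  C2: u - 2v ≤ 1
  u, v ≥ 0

Unbounded (objective can increase without bound)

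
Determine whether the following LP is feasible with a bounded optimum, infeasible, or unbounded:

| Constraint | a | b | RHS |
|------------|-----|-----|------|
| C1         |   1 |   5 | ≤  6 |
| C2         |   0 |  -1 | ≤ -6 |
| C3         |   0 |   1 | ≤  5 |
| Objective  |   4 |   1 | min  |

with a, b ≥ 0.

Infeasible (no feasible solution exists)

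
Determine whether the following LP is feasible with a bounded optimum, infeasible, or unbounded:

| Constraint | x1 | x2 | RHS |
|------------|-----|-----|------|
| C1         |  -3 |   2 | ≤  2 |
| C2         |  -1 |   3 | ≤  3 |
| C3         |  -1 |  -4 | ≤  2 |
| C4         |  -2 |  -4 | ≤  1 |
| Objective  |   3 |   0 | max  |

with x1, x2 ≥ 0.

Unbounded (objective can increase without bound)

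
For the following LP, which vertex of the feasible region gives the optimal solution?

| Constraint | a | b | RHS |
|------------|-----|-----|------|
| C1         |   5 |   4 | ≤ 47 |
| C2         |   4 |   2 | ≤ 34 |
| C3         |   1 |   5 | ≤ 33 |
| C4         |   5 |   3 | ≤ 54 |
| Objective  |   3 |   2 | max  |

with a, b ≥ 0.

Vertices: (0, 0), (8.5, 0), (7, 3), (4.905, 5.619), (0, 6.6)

Evaluate the objective at each vertex of the feasible region:
  z(0, 0) = 0
  z(8.5, 0) = 25.5
  z(7, 3) = 27  ←
  z(4.905, 5.619) = 25.95
  z(0, 6.6) = 13.2
The maximum is at a = 7, b = 3.

(7, 3)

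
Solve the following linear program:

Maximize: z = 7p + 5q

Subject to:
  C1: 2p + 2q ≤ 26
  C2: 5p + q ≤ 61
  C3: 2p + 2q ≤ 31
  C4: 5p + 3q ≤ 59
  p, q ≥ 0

Evaluate the objective at each vertex of the feasible region:
  z(0, 0) = 0
  z(11.8, 0) = 82.6
  z(10, 3) = 85  ←
  z(0, 13) = 65
The maximum is at p = 10, q = 3.

p = 10, q = 3, z = 85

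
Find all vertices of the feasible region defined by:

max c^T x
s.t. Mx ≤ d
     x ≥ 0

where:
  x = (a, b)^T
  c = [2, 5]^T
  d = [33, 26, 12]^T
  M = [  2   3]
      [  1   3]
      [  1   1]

(0, 0), (12, 0), (5, 7), (0, 8.667)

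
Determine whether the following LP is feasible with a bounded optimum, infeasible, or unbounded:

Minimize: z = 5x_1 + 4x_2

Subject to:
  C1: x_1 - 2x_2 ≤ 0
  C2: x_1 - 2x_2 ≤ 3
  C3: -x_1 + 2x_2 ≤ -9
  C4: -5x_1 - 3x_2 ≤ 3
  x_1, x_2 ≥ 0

Infeasible (no feasible solution exists)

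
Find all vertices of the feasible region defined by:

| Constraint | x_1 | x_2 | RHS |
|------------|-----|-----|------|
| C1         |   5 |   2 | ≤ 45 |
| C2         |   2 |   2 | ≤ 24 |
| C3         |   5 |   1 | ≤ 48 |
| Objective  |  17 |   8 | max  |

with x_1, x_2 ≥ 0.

(0, 0), (9, 0), (7, 5), (0, 12)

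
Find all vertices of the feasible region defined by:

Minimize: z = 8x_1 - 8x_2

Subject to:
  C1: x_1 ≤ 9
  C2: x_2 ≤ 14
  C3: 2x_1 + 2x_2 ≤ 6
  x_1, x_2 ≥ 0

(0, 0), (3, 0), (0, 3)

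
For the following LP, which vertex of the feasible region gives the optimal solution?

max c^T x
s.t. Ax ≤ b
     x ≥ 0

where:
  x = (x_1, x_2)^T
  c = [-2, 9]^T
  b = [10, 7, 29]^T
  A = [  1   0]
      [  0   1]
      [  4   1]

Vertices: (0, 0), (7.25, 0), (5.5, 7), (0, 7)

Evaluate the objective at each vertex of the feasible region:
  z(0, 0) = 0
  z(7.25, 0) = -14.5
  z(5.5, 7) = 52
  z(0, 7) = 63  ←
The maximum is at x_1 = 0, x_2 = 7.

(0, 7)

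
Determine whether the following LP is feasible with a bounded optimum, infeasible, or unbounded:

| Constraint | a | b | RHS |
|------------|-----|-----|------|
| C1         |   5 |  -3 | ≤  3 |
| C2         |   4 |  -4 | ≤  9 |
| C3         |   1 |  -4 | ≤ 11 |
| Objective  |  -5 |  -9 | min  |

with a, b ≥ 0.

Unbounded (objective can decrease without bound)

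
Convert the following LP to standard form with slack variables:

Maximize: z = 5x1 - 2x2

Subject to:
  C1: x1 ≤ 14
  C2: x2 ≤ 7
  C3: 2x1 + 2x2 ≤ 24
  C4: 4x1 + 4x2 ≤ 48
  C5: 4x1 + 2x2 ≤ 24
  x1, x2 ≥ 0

max z = 5x1 - 2x2

s.t.
  x1 + s1 = 14
  x2 + s2 = 7
  2x1 + 2x2 + s3 = 24
  4x1 + 4x2 + s4 = 48
  4x1 + 2x2 + s5 = 24
  x1, x2, s1, s2, s3, s4, s5 ≥ 0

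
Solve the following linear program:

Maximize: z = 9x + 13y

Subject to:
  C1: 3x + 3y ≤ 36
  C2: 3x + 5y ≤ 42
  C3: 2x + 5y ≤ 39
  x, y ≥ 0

Evaluate the objective at each vertex of the feasible region:
  z(0, 0) = 0
  z(12, 0) = 108
  z(9, 3) = 120  ←
  z(3, 6.6) = 112.8
  z(0, 7.8) = 101.4
The maximum is at x = 9, y = 3.

x = 9, y = 3, z = 120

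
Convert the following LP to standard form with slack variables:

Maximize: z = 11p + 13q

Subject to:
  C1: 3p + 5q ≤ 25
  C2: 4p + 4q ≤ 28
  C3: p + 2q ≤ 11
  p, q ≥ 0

max z = 11p + 13q

s.t.
  3p + 5q + s1 = 25
  4p + 4q + s2 = 28
  p + 2q + s3 = 11
  p, q, s1, s2, s3 ≥ 0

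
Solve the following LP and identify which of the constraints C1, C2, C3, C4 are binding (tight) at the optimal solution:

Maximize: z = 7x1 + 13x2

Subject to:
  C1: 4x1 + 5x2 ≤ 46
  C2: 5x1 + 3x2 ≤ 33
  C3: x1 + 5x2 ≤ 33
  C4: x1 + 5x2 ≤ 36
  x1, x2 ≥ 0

At x1 = 3, x2 = 6, compute slack b - a·x for each constraint:
  C1: 46 − 42 = 4  (slack)
  C2: 33 − 33 = 0  (binding)
  C3: 33 − 33 = 0  (binding)
  C4: 36 − 33 = 3  (slack)

Optimal: x1 = 3, x2 = 6
Binding: C2, C3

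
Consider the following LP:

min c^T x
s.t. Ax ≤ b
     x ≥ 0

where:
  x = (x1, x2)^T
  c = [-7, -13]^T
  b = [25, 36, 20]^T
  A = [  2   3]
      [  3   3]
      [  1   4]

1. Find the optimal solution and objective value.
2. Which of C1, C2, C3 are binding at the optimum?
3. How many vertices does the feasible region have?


1. x1 = 8, x2 = 3, z = -95
2. C1, C3
3. 5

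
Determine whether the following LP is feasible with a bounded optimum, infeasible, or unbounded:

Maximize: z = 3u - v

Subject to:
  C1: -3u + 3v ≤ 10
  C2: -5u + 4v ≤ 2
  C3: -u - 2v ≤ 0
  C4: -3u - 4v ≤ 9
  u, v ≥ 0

Unbounded (objective can increase without bound)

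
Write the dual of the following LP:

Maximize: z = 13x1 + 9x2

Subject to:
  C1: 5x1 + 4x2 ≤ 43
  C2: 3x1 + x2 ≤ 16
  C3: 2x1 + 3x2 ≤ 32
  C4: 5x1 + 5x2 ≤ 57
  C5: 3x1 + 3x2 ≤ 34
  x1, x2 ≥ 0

Primal max cᵀx s.t. Ax ≤ b, x ≥ 0  →  Dual min bᵀy s.t. Aᵀy ≥ c, y ≥ 0.

Minimize: z = 43y1 + 16y2 + 32y3 + 57y4 + 34y5

Subject to:
  5y1 + 3y2 + 2y3 + 5y4 + 3y5 ≥ 13
  4y1 + y2 + 3y3 + 5y4 + 3y5 ≥ 9
  y1, y2, y3, y4, y5 ≥ 0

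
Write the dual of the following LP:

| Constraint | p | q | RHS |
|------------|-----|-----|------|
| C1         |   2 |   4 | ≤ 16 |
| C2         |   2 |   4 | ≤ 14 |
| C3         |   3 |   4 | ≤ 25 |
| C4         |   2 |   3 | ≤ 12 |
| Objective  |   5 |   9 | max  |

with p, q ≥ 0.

Primal max cᵀx s.t. Ax ≤ b, x ≥ 0  →  Dual min bᵀy s.t. Aᵀy ≥ c, y ≥ 0.

Minimize: z = 16y1 + 14y2 + 25y3 + 12y4

Subject to:
  2y1 + 2y2 + 3y3 + 2y4 ≥ 5
  4y1 + 4y2 + 4y3 + 3y4 ≥ 9
  y1, y2, y3, y4 ≥ 0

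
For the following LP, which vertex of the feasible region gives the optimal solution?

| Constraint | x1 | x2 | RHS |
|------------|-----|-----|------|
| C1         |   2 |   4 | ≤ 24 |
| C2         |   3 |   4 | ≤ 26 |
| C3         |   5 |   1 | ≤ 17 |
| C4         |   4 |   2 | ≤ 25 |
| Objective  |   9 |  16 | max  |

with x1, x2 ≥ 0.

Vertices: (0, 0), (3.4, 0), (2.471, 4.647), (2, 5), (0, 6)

Evaluate the objective at each vertex of the feasible region:
  z(0, 0) = 0
  z(3.4, 0) = 30.6
  z(2.471, 4.647) = 96.59
  z(2, 5) = 98  ←
  z(0, 6) = 96
The maximum is at x1 = 2, x2 = 5.

(2, 5)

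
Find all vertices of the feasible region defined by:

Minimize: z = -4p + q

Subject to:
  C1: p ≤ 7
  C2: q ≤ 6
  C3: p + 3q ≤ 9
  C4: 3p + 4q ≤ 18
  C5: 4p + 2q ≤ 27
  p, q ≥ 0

(0, 0), (6, 0), (3.6, 1.8), (0, 3)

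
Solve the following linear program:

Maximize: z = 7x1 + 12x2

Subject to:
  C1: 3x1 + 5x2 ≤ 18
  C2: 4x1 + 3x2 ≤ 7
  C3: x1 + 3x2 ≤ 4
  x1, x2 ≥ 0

Evaluate the objective at each vertex of the feasible region:
  z(0, 0) = 0
  z(1.75, 0) = 12.25
  z(1, 1) = 19  ←
  z(0, 1.333) = 16
The maximum is at x1 = 1, x2 = 1.

x1 = 1, x2 = 1, z = 19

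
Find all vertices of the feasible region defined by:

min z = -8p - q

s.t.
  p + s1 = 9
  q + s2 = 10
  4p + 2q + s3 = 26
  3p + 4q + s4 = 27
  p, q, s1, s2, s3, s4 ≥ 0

(0, 0), (6.5, 0), (5, 3), (0, 6.75)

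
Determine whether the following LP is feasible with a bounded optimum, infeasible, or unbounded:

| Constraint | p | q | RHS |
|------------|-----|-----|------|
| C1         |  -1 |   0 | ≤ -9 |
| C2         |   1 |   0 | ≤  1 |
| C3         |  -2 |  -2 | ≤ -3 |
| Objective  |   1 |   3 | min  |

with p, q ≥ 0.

Infeasible (no feasible solution exists)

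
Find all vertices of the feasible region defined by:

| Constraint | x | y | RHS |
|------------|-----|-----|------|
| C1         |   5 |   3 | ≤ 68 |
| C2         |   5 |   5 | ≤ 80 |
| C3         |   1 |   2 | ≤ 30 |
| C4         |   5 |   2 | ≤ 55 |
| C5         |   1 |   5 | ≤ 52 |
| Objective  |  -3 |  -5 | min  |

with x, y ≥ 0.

(0, 0), (11, 0), (7.667, 8.333), (7, 9), (0, 10.4)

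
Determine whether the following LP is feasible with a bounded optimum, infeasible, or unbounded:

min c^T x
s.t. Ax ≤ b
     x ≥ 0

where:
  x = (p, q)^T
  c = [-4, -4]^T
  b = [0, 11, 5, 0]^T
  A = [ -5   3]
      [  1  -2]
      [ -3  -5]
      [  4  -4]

Unbounded (objective can decrease without bound)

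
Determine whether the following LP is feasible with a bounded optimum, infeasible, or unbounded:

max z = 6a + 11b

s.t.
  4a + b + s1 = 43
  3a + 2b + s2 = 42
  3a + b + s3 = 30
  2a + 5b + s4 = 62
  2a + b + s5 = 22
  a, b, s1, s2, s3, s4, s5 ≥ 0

Feasible with a bounded optimal solution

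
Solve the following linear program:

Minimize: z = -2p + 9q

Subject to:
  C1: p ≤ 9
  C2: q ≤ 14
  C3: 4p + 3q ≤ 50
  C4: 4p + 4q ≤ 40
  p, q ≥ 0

Evaluate the objective at each vertex of the feasible region:
  z(0, 0) = 0
  z(9, 0) = -18  ←
  z(9, 1) = -9
  z(0, 10) = 90
The minimum is at p = 9, q = 0.

p = 9, q = 0, z = -18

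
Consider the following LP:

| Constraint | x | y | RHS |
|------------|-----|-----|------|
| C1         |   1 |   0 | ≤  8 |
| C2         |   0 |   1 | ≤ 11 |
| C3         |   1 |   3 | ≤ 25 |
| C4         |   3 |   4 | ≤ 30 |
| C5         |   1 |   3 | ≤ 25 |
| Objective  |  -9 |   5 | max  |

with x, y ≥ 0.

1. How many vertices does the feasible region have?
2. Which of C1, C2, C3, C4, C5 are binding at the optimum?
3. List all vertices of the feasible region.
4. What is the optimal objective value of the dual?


1. 4
2. C4
3. (0, 0), (8, 0), (8, 1.5), (0, 7.5)
4. 37.5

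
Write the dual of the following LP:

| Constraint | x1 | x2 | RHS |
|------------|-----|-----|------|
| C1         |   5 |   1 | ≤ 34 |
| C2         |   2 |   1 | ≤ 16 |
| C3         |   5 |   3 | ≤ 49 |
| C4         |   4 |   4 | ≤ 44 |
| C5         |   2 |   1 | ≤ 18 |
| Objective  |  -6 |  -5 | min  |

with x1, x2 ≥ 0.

Primal min cᵀx s.t. Ax ≤ b, x ≥ 0  →  Dual max −bᵀy s.t. Aᵀy ≥ −c, y ≥ 0.

Maximize: z = -34y1 - 16y2 - 49y3 - 44y4 - 18y5

Subject to:
  5y1 + 2y2 + 5y3 + 4y4 + 2y5 ≥ 6
  y1 + y2 + 3y3 + 4y4 + y5 ≥ 5
  y1, y2, y3, y4, y5 ≥ 0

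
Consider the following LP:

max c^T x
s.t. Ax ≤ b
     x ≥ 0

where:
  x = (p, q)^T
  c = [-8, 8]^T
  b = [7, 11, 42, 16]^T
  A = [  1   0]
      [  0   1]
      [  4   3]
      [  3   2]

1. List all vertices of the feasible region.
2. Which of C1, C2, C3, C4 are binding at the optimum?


1. (0, 0), (5.333, 0), (0, 8)
2. C4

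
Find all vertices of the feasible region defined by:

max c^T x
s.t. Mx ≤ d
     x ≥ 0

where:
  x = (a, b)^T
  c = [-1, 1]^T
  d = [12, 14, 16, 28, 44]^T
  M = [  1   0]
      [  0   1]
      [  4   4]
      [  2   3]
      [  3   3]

(0, 0), (4, 0), (0, 4)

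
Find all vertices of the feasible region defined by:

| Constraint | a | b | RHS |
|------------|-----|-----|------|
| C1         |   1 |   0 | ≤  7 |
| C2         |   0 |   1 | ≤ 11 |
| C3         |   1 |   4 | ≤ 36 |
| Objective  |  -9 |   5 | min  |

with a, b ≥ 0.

(0, 0), (7, 0), (7, 7.25), (0, 9)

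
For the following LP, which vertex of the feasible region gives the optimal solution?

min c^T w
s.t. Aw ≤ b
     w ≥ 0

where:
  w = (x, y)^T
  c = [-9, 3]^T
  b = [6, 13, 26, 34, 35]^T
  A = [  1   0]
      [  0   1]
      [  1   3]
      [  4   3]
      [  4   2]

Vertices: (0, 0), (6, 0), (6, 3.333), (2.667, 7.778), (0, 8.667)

Evaluate the objective at each vertex of the feasible region:
  z(0, 0) = 0
  z(6, 0) = -54  ←
  z(6, 3.333) = -44
  z(2.667, 7.778) = -0.6667
  z(0, 8.667) = 26
The minimum is at x = 6, y = 0.

(6, 0)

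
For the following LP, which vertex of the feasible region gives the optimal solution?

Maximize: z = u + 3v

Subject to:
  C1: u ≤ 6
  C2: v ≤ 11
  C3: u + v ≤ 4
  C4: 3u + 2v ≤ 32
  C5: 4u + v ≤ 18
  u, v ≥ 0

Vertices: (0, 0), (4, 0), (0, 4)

Evaluate the objective at each vertex of the feasible region:
  z(0, 0) = 0
  z(4, 0) = 4
  z(0, 4) = 12  ←
The maximum is at u = 0, v = 4.

(0, 4)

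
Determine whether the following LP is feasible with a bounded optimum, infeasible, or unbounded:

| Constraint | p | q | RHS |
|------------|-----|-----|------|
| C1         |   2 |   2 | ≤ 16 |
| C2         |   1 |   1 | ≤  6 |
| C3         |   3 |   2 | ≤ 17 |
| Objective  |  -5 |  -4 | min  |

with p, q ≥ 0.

Feasible with a bounded optimal solution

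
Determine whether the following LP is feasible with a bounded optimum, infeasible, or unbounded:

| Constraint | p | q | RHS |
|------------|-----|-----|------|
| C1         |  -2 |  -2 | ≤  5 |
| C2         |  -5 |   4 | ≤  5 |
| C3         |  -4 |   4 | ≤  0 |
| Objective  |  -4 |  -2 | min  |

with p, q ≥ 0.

Unbounded (objective can decrease without bound)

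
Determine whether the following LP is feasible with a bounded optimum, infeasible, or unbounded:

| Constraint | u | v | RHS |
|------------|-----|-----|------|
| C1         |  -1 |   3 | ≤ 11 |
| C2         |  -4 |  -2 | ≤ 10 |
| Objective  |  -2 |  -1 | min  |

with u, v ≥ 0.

Unbounded (objective can decrease without bound)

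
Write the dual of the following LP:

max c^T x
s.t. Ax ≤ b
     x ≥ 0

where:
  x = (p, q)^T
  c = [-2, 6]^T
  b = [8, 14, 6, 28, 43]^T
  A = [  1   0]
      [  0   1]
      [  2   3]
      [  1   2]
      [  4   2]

Primal max cᵀx s.t. Ax ≤ b, x ≥ 0  →  Dual min bᵀy s.t. Aᵀy ≥ c, y ≥ 0.

Minimize: z = 8y1 + 14y2 + 6y3 + 28y4 + 43y5

Subject to:
  y1 + 2y3 + y4 + 4y5 ≥ -2
  y2 + 3y3 + 2y4 + 2y5 ≥ 6
  y1, y2, y3, y4, y5 ≥ 0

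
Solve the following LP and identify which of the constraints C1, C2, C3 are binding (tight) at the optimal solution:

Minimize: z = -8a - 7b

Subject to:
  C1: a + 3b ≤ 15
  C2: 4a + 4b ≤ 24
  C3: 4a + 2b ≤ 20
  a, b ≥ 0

At a = 4, b = 2, compute slack b - a·x for each constraint:
  C1: 15 − 10 = 5  (slack)
  C2: 24 − 24 = 0  (binding)
  C3: 20 − 20 = 0  (binding)

Optimal: a = 4, b = 2
Binding: C2, C3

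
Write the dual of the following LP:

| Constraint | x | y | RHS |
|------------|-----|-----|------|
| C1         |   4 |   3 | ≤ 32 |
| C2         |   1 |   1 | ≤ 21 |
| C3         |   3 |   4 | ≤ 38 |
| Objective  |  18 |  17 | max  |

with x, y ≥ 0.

Primal max cᵀx s.t. Ax ≤ b, x ≥ 0  →  Dual min bᵀy s.t. Aᵀy ≥ c, y ≥ 0.

Minimize: z = 32y1 + 21y2 + 38y3

Subject to:
  4y1 + y2 + 3y3 ≥ 18
  3y1 + y2 + 4y3 ≥ 17
  y1, y2, y3 ≥ 0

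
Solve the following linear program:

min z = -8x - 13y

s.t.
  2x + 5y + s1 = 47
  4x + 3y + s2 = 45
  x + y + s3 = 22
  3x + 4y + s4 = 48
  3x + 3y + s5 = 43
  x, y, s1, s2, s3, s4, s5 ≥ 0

Evaluate the objective at each vertex of the feasible region:
  z(0, 0) = 0
  z(11.25, 0) = -90
  z(6, 7) = -139  ←
  z(0, 9.4) = -122.2
The minimum is at x = 6, y = 7.

x = 6, y = 7, z = -139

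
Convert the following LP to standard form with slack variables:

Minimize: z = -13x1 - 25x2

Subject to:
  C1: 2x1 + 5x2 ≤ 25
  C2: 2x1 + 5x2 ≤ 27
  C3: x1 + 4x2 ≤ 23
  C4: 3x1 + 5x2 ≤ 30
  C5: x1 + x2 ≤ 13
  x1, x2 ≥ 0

min z = -13x1 - 25x2

s.t.
  2x1 + 5x2 + s1 = 25
  2x1 + 5x2 + s2 = 27
  x1 + 4x2 + s3 = 23
  3x1 + 5x2 + s4 = 30
  x1 + x2 + s5 = 13
  x1, x2, s1, s2, s3, s4, s5 ≥ 0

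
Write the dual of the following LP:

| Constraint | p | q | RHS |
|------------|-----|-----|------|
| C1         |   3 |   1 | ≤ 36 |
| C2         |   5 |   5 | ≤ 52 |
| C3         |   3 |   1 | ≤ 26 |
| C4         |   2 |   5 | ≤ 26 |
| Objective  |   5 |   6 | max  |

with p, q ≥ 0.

Primal max cᵀx s.t. Ax ≤ b, x ≥ 0  →  Dual min bᵀy s.t. Aᵀy ≥ c, y ≥ 0.

Minimize: z = 36y1 + 52y2 + 26y3 + 26y4

Subject to:
  3y1 + 5y2 + 3y3 + 2y4 ≥ 5
  y1 + 5y2 + y3 + 5y4 ≥ 6
  y1, y2, y3, y4 ≥ 0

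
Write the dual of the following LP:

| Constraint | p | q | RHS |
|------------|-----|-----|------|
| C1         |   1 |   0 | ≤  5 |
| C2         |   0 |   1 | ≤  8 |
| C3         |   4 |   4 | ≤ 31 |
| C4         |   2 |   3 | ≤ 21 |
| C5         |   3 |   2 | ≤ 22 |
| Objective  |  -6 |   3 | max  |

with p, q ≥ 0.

Primal max cᵀx s.t. Ax ≤ b, x ≥ 0  →  Dual min bᵀy s.t. Aᵀy ≥ c, y ≥ 0.

Minimize: z = 5y1 + 8y2 + 31y3 + 21y4 + 22y5

Subject to:
  y1 + 4y3 + 2y4 + 3y5 ≥ -6
  y2 + 4y3 + 3y4 + 2y5 ≥ 3
  y1, y2, y3, y4, y5 ≥ 0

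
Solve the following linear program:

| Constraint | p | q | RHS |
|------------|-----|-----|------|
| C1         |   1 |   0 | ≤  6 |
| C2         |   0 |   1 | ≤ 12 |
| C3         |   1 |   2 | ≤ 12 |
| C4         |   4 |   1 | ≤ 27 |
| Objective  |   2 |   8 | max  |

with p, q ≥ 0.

Evaluate the objective at each vertex of the feasible region:
  z(0, 0) = 0
  z(6, 0) = 12
  z(6, 3) = 36
  z(0, 6) = 48  ←
The maximum is at p = 0, q = 6.

p = 0, q = 6, z = 48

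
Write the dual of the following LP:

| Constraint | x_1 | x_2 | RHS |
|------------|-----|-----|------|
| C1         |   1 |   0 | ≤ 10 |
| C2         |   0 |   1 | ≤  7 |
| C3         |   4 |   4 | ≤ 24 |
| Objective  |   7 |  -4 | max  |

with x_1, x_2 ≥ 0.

Primal max cᵀx s.t. Ax ≤ b, x ≥ 0  →  Dual min bᵀy s.t. Aᵀy ≥ c, y ≥ 0.

Minimize: z = 10y1 + 7y2 + 24y3

Subject to:
  y1 + 4y3 ≥ 7
  y2 + 4y3 ≥ -4
  y1, y2, y3 ≥ 0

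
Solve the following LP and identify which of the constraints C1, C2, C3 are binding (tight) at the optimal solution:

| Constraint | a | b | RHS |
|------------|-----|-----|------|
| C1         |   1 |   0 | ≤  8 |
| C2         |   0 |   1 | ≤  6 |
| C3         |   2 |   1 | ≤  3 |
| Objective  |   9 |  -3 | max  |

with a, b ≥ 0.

At a = 1.5, b = 0, compute slack b - a·x for each constraint:
  C1: 8 − 1.5 = 6.5  (slack)
  C2: 6 − 0 = 6  (slack)
  C3: 3 − 3 = 0  (binding)

Optimal: a = 1.5, b = 0
Binding: C3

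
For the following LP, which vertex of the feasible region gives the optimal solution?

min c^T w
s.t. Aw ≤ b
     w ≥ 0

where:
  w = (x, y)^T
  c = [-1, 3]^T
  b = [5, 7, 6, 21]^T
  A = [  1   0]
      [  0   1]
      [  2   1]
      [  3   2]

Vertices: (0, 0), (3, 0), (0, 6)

Evaluate the objective at each vertex of the feasible region:
  z(0, 0) = 0
  z(3, 0) = -3  ←
  z(0, 6) = 18
The minimum is at x = 3, y = 0.

(3, 0)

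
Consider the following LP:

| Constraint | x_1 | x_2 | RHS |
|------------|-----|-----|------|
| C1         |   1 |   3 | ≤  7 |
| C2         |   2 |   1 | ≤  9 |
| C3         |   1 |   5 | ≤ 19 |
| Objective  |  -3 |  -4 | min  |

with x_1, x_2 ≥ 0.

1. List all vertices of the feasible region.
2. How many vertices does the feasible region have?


1. (0, 0), (4.5, 0), (4, 1), (0, 2.333)
2. 4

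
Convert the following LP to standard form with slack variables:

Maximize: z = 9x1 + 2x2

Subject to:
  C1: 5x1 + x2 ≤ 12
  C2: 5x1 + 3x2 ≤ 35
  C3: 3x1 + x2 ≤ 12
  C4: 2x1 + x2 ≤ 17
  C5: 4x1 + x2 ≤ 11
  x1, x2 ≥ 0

max z = 9x1 + 2x2

s.t.
  5x1 + x2 + s1 = 12
  5x1 + 3x2 + s2 = 35
  3x1 + x2 + s3 = 12
  2x1 + x2 + s4 = 17
  4x1 + x2 + s5 = 11
  x1, x2, s1, s2, s3, s4, s5 ≥ 0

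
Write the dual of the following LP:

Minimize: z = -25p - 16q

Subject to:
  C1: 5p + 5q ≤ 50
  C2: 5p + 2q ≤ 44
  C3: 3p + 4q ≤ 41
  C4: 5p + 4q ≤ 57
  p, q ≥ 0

Primal min cᵀx s.t. Ax ≤ b, x ≥ 0  →  Dual max −bᵀy s.t. Aᵀy ≥ −c, y ≥ 0.

Maximize: z = -50y1 - 44y2 - 41y3 - 57y4

Subject to:
  5y1 + 5y2 + 3y3 + 5y4 ≥ 25
  5y1 + 2y2 + 4y3 + 4y4 ≥ 16
  y1, y2, y3, y4 ≥ 0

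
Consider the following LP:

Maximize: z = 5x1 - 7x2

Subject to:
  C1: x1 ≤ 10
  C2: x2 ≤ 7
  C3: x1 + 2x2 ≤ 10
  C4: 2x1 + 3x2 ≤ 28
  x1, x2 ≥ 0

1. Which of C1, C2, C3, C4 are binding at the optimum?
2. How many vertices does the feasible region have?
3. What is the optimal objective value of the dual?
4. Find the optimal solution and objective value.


1. C1, C3
2. 3
3. 50
4. x1 = 10, x2 = 0, z = 50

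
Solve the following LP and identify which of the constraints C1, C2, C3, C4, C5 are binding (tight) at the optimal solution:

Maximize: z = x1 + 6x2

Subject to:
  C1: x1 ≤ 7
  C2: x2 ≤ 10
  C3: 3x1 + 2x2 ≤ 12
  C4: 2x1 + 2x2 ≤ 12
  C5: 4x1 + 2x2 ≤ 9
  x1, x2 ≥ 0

At x1 = 0, x2 = 4.5, compute slack b - a·x for each constraint:
  C1: 7 − 0 = 7  (slack)
  C2: 10 − 4.5 = 5.5  (slack)
  C3: 12 − 9 = 3  (slack)
  C4: 12 − 9 = 3  (slack)
  C5: 9 − 9 = 0  (binding)

Optimal: x1 = 0, x2 = 4.5
Binding: C5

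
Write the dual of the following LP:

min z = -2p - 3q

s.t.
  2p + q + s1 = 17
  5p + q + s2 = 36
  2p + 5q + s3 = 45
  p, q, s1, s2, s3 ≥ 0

Primal min cᵀx s.t. Ax ≤ b, x ≥ 0  →  Dual max −bᵀy s.t. Aᵀy ≥ −c, y ≥ 0.

Maximize: z = -17y1 - 36y2 - 45y3

Subject to:
  2y1 + 5y2 + 2y3 ≥ 2
  y1 + y2 + 5y3 ≥ 3
  y1, y2, y3 ≥ 0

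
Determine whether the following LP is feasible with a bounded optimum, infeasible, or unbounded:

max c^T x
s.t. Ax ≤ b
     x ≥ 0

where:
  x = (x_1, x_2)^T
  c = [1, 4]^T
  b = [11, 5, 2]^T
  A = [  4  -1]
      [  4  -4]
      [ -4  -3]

Unbounded (objective can increase without bound)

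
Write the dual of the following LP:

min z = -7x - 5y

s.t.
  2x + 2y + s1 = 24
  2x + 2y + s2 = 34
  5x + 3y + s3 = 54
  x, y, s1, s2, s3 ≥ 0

Primal min cᵀx s.t. Ax ≤ b, x ≥ 0  →  Dual max −bᵀy s.t. Aᵀy ≥ −c, y ≥ 0.

Maximize: z = -24y1 - 34y2 - 54y3

Subject to:
  2y1 + 2y2 + 5y3 ≥ 7
  2y1 + 2y2 + 3y3 ≥ 5
  y1, y2, y3 ≥ 0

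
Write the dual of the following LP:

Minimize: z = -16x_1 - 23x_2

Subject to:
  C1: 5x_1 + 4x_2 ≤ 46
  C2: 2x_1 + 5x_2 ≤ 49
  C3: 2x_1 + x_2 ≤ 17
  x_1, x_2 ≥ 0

Primal min cᵀx s.t. Ax ≤ b, x ≥ 0  →  Dual max −bᵀy s.t. Aᵀy ≥ −c, y ≥ 0.

Maximize: z = -46y1 - 49y2 - 17y3

Subject to:
  5y1 + 2y2 + 2y3 ≥ 16
  4y1 + 5y2 + y3 ≥ 23
  y1, y2, y3 ≥ 0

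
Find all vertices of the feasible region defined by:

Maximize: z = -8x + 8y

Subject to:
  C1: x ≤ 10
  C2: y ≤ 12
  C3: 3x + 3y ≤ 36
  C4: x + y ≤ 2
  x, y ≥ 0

(0, 0), (2, 0), (0, 2)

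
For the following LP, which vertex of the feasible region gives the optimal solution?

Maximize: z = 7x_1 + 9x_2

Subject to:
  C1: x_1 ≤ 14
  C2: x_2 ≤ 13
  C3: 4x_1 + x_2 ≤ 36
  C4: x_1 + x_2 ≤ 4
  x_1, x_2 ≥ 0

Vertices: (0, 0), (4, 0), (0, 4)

Evaluate the objective at each vertex of the feasible region:
  z(0, 0) = 0
  z(4, 0) = 28
  z(0, 4) = 36  ←
The maximum is at x_1 = 0, x_2 = 4.

(0, 4)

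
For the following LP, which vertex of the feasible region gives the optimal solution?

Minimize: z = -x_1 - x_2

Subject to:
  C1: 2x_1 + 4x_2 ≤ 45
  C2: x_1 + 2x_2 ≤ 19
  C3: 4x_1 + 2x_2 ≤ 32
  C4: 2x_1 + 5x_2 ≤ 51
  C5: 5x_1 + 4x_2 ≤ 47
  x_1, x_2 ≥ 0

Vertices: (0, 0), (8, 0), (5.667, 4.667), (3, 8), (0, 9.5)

Evaluate the objective at each vertex of the feasible region:
  z(0, 0) = 0
  z(8, 0) = -8
  z(5.667, 4.667) = -10.33
  z(3, 8) = -11  ←
  z(0, 9.5) = -9.5
The minimum is at x_1 = 3, x_2 = 8.

(3, 8)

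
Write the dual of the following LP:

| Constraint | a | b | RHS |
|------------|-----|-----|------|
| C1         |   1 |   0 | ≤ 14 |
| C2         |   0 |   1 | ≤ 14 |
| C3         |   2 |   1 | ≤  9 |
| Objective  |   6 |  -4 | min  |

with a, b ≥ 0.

Primal min cᵀx s.t. Ax ≤ b, x ≥ 0  →  Dual max −bᵀy s.t. Aᵀy ≥ −c, y ≥ 0.

Maximize: z = -14y1 - 14y2 - 9y3

Subject to:
  y1 + 2y3 ≥ -6
  y2 + y3 ≥ 4
  y1, y2, y3 ≥ 0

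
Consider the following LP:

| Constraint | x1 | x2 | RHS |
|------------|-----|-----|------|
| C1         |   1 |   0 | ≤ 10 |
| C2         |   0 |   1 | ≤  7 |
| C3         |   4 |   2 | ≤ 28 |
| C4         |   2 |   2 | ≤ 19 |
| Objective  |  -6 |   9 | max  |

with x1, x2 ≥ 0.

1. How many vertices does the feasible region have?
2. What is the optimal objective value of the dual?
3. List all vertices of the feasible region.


1. 5
2. 63
3. (0, 0), (7, 0), (4.5, 5), (2.5, 7), (0, 7)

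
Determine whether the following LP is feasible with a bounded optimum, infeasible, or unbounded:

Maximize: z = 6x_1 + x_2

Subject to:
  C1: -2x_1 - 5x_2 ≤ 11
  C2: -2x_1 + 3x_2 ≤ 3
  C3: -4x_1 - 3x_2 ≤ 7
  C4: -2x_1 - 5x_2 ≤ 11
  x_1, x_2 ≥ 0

Unbounded (objective can increase without bound)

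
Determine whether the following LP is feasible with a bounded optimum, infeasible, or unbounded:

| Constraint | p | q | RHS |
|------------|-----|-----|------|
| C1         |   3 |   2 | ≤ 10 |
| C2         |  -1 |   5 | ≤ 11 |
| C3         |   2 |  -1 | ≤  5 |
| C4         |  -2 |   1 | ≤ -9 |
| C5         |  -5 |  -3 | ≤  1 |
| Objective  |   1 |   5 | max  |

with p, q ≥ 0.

Infeasible (no feasible solution exists)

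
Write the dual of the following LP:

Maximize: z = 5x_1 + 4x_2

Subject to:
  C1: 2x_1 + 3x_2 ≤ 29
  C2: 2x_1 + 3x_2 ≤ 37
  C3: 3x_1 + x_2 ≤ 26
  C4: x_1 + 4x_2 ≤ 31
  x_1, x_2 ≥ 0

Primal max cᵀx s.t. Ax ≤ b, x ≥ 0  →  Dual min bᵀy s.t. Aᵀy ≥ c, y ≥ 0.

Minimize: z = 29y1 + 37y2 + 26y3 + 31y4

Subject to:
  2y1 + 2y2 + 3y3 + y4 ≥ 5
  3y1 + 3y2 + y3 + 4y4 ≥ 4
  y1, y2, y3, y4 ≥ 0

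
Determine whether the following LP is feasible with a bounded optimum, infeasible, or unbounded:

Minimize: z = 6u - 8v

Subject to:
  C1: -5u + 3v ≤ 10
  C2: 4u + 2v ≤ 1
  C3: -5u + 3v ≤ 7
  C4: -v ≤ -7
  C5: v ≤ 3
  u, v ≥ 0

Infeasible (no feasible solution exists)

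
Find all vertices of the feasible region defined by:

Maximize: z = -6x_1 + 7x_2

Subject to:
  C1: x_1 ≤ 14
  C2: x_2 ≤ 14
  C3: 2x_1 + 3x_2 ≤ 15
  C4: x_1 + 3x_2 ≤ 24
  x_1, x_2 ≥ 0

(0, 0), (7.5, 0), (0, 5)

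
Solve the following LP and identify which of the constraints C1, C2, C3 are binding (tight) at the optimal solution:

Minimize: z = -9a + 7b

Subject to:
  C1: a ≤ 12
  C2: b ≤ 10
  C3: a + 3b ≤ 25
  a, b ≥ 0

At a = 12, b = 0, compute slack b - a·x for each constraint:
  C1: 12 − 12 = 0  (binding)
  C2: 10 − 0 = 10  (slack)
  C3: 25 − 12 = 13  (slack)

Optimal: a = 12, b = 0
Binding: C1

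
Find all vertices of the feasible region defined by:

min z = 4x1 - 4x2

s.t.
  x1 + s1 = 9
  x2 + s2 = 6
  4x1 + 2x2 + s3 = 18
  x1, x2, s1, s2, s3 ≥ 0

(0, 0), (4.5, 0), (1.5, 6), (0, 6)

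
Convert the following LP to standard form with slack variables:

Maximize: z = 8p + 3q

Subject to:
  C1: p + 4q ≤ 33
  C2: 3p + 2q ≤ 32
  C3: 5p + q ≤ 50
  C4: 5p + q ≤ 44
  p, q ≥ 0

max z = 8p + 3q

s.t.
  p + 4q + s1 = 33
  3p + 2q + s2 = 32
  5p + q + s3 = 50
  5p + q + s4 = 44
  p, q, s1, s2, s3, s4 ≥ 0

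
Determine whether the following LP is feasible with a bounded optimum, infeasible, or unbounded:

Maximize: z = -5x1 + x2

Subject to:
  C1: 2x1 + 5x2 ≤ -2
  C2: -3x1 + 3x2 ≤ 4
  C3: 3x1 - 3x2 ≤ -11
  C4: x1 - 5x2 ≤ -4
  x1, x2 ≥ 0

Infeasible (no feasible solution exists)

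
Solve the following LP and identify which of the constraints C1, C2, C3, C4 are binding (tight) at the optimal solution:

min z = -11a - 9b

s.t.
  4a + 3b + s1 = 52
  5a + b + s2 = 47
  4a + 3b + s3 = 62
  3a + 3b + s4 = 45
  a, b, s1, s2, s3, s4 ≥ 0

At a = 7, b = 8, compute slack b - a·x for each constraint:
  C1: 52 − 52 = 0  (binding)
  C2: 47 − 43 = 4  (slack)
  C3: 62 − 52 = 10  (slack)
  C4: 45 − 45 = 0  (binding)

Optimal: a = 7, b = 8
Binding: C1, C4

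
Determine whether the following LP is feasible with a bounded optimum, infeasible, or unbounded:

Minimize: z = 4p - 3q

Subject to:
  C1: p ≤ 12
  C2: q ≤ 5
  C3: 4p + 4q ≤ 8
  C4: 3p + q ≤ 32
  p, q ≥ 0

Feasible with a bounded optimal solution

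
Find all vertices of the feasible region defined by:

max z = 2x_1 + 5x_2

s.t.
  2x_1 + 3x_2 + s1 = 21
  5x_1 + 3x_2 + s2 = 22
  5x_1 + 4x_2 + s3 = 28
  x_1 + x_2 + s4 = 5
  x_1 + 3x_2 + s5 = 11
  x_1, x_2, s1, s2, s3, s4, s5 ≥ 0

(0, 0), (4.4, 0), (3.5, 1.5), (2, 3), (0, 3.667)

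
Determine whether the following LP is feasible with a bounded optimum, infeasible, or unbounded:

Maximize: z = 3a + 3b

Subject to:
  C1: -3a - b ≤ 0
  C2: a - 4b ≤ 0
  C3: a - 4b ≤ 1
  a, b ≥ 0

Unbounded (objective can increase without bound)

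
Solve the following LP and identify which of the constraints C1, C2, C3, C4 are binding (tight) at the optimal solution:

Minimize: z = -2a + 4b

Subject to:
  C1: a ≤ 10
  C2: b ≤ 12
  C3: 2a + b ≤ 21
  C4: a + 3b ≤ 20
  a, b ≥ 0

At a = 10, b = 0, compute slack b - a·x for each constraint:
  C1: 10 − 10 = 0  (binding)
  C2: 12 − 0 = 12  (slack)
  C3: 21 − 20 = 1  (slack)
  C4: 20 − 10 = 10  (slack)

Optimal: a = 10, b = 0
Binding: C1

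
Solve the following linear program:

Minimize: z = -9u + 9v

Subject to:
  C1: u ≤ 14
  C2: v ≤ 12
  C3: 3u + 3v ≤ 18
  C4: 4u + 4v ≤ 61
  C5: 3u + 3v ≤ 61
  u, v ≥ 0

Evaluate the objective at each vertex of the feasible region:
  z(0, 0) = 0
  z(6, 0) = -54  ←
  z(0, 6) = 54
The minimum is at u = 6, v = 0.

u = 6, v = 0, z = -54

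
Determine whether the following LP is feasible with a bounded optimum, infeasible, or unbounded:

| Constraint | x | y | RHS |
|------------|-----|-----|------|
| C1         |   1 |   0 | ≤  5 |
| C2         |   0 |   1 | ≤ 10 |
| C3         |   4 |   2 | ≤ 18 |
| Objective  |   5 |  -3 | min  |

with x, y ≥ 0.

Feasible with a bounded optimal solution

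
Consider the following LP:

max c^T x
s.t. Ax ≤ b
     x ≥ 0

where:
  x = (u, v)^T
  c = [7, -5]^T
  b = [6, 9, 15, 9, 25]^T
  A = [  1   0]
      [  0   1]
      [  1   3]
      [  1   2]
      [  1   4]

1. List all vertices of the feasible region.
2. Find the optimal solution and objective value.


1. (0, 0), (6, 0), (6, 1.5), (0, 4.5)
2. u = 6, v = 0, z = 42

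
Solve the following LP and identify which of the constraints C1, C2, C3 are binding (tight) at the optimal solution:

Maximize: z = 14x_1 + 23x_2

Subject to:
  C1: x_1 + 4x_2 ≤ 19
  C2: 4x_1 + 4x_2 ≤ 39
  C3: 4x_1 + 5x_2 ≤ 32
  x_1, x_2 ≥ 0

At x_1 = 3, x_2 = 4, compute slack b - a·x for each constraint:
  C1: 19 − 19 = 0  (binding)
  C2: 39 − 28 = 11  (slack)
  C3: 32 − 32 = 0  (binding)

Optimal: x_1 = 3, x_2 = 4
Binding: C1, C3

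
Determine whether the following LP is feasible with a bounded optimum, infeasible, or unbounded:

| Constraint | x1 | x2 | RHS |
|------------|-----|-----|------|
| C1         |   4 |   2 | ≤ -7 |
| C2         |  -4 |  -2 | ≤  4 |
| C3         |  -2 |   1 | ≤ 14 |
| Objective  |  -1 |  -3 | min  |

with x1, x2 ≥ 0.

Infeasible (no feasible solution exists)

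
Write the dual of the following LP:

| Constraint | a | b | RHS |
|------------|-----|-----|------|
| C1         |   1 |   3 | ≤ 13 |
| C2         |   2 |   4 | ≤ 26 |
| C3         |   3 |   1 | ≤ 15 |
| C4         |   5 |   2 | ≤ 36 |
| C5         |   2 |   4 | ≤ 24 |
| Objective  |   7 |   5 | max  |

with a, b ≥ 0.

Primal max cᵀx s.t. Ax ≤ b, x ≥ 0  →  Dual min bᵀy s.t. Aᵀy ≥ c, y ≥ 0.

Minimize: z = 13y1 + 26y2 + 15y3 + 36y4 + 24y5

Subject to:
  y1 + 2y2 + 3y3 + 5y4 + 2y5 ≥ 7
  3y1 + 4y2 + y3 + 2y4 + 4y5 ≥ 5
  y1, y2, y3, y4, y5 ≥ 0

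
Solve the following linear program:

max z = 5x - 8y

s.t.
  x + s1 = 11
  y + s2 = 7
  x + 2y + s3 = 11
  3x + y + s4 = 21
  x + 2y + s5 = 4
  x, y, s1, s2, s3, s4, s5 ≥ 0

Evaluate the objective at each vertex of the feasible region:
  z(0, 0) = 0
  z(4, 0) = 20  ←
  z(0, 2) = -16
The maximum is at x = 4, y = 0.

x = 4, y = 0, z = 20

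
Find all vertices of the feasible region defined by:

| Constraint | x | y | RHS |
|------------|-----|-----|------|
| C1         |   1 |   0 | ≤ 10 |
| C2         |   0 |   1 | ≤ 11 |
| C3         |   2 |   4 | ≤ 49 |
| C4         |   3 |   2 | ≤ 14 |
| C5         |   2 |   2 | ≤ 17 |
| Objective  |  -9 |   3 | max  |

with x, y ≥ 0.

(0, 0), (4.667, 0), (0, 7)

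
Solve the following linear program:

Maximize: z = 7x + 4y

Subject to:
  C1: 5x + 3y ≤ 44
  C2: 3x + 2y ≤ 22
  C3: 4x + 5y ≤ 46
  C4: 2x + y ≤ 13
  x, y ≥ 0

Evaluate the objective at each vertex of the feasible region:
  z(0, 0) = 0
  z(6.5, 0) = 45.5
  z(4, 5) = 48  ←
  z(2.571, 7.143) = 46.57
  z(0, 9.2) = 36.8
The maximum is at x = 4, y = 5.

x = 4, y = 5, z = 48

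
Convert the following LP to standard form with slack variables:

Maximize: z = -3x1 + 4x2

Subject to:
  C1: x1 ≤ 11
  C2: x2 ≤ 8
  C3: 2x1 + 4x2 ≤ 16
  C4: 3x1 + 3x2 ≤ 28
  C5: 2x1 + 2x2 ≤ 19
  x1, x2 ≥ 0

max z = -3x1 + 4x2

s.t.
  x1 + s1 = 11
  x2 + s2 = 8
  2x1 + 4x2 + s3 = 16
  3x1 + 3x2 + s4 = 28
  2x1 + 2x2 + s5 = 19
  x1, x2, s1, s2, s3, s4, s5 ≥ 0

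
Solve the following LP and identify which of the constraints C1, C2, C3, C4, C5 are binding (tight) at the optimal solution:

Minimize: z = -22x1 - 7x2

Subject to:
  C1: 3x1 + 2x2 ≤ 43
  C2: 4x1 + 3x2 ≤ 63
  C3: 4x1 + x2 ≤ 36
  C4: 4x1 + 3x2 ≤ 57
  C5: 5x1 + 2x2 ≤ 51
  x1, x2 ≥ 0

At x1 = 7, x2 = 8, compute slack b - a·x for each constraint:
  C1: 43 − 37 = 6  (slack)
  C2: 63 − 52 = 11  (slack)
  C3: 36 − 36 = 0  (binding)
  C4: 57 − 52 = 5  (slack)
  C5: 51 − 51 = 0  (binding)

Optimal: x1 = 7, x2 = 8
Binding: C3, C5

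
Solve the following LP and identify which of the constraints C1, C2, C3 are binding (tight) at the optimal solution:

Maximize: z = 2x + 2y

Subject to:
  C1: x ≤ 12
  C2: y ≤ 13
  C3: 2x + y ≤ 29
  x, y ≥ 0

At x = 8, y = 13, compute slack b - a·x for each constraint:
  C1: 12 − 8 = 4  (slack)
  C2: 13 − 13 = 0  (binding)
  C3: 29 − 29 = 0  (binding)

Optimal: x = 8, y = 13
Binding: C2, C3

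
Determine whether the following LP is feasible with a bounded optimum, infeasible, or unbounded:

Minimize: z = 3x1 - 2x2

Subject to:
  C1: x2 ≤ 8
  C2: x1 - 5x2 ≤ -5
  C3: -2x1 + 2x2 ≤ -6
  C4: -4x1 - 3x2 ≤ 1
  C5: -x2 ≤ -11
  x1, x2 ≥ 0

Infeasible (no feasible solution exists)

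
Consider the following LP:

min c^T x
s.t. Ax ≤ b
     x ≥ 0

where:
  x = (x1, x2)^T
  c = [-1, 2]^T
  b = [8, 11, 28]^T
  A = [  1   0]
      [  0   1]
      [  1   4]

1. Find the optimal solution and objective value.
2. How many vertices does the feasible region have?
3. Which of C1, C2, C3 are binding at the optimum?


1. x1 = 8, x2 = 0, z = -8
2. 4
3. C1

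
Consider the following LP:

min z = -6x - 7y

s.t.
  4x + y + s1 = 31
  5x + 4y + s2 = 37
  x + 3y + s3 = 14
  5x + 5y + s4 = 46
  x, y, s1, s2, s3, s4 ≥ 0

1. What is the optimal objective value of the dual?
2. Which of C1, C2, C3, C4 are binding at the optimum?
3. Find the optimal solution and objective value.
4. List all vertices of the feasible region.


1. -51
2. C2, C3
3. x = 5, y = 3, z = -51
4. (0, 0), (7.4, 0), (5, 3), (0, 4.667)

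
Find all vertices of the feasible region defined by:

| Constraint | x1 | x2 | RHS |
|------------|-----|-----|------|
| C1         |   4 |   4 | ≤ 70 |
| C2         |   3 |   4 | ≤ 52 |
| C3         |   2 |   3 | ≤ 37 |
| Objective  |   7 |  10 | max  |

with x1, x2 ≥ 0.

(0, 0), (17.33, 0), (8, 7), (0, 12.33)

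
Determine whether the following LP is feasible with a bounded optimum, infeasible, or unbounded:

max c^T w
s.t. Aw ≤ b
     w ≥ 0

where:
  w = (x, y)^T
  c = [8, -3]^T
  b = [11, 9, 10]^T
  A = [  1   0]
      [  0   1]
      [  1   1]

Feasible with a bounded optimal solution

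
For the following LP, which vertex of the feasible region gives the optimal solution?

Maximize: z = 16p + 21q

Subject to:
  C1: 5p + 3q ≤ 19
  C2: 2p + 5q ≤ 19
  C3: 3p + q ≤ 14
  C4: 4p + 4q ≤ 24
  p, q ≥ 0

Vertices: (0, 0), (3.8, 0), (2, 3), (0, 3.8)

Evaluate the objective at each vertex of the feasible region:
  z(0, 0) = 0
  z(3.8, 0) = 60.8
  z(2, 3) = 95  ←
  z(0, 3.8) = 79.8
The maximum is at p = 2, q = 3.

(2, 3)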